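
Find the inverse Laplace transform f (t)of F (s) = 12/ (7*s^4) 2*t^3/7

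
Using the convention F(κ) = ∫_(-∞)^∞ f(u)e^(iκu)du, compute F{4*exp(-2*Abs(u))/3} 16/(3*(κ^2 + 4))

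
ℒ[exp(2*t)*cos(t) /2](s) (s - 2) /(2*((s - 2) ^2+1) ) 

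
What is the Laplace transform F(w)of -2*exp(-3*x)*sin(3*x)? -6/((w + 3)^2 + 9)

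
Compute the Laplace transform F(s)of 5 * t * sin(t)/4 5 * s/(2 * (s^2 + 1)^2)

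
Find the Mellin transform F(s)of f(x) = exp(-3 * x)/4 gamma(s)/(4 * 3^s)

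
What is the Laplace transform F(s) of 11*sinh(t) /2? 11/(2*(s^2-1) ) 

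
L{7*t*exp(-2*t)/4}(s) 7/(4*(s+2)^2)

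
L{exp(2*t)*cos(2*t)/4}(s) (s - 2)/(4*((s - 2)^2 + 4))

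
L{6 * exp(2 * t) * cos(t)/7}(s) 6 * (s - 2)/(7 * ((s - 2)^2 + 1))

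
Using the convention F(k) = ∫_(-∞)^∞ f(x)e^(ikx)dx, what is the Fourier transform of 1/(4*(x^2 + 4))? pi*exp(-2*Abs(k))/8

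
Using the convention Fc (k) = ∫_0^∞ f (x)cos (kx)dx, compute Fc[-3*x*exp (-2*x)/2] 3*(k^2 - 4)/ (2*(k^2 + 4)^2)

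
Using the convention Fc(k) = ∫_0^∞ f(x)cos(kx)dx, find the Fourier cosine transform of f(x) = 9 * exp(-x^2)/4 9 * sqrt(pi) * exp(-k^2/4)/8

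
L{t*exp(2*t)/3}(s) 1/(3*(s - 2)^2)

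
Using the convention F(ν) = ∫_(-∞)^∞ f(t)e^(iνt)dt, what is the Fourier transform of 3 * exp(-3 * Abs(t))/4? 9/(2 * (ν^2 + 9))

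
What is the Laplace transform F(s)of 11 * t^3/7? 66/(7 * s^4)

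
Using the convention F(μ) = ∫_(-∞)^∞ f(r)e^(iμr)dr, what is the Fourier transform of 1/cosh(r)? pi/cosh(pi*μ/2)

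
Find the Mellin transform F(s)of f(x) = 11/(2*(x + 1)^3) 11*pi*(s - 2)*(s - 1)/(4*sin(pi*s))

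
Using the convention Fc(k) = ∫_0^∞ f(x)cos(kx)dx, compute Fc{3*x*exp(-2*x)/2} 3*(4 - k^2)/(2*(k^2 + 4)^2)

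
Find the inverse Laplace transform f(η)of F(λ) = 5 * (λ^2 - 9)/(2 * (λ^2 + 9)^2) 5 * η * cos(3 * η)/2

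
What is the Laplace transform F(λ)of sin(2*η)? 2/(λ^2 + 4)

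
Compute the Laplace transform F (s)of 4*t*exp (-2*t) 4/ (s + 2)^2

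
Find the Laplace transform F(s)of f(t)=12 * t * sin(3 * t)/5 72 * s/(5 * (s^2 + 9)^2)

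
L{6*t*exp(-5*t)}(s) 6/(s + 5)^2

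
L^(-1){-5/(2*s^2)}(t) -5*t/2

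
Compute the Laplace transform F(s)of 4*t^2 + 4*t 4/s^2 + 8/s^3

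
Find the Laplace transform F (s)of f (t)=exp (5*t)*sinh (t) 1/ ( (s - 5)^2 - 1)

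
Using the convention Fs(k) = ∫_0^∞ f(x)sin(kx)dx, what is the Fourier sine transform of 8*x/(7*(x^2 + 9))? 4*pi*exp(-3*k)/7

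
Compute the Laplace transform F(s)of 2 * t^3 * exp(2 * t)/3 4/(s - 2)^4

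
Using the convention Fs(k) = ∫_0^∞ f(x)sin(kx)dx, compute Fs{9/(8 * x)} 9 * pi/16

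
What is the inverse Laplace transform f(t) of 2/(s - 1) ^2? 2 * t * exp(t) 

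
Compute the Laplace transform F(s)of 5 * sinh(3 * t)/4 15/(4 * (s^2 - 9))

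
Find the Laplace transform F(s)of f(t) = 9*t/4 9/(4*s^2)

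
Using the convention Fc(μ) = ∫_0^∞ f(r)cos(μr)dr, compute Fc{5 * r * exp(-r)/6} 5 * (1 - μ^2)/(6 * (μ^2 + 1)^2)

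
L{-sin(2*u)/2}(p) -1/(p^2+4)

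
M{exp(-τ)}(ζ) gamma(ζ)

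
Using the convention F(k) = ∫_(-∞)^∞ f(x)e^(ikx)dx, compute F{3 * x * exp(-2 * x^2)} 3 * sqrt(2) * I * sqrt(pi) * k * exp(-k^2/8)/8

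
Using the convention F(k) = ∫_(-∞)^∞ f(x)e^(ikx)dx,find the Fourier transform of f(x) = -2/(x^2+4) -pi*exp(-2*Abs(k))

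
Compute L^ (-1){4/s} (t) 4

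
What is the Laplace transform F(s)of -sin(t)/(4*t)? -atan(1/s)/4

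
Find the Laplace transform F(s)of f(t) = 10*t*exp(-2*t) 10/(s + 2)^2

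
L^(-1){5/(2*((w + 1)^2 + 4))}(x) 5*exp(-x)*sin(2*x)/4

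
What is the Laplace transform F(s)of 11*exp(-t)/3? 11/(3*(s + 1))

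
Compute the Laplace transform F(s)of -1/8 -1/(8 * s)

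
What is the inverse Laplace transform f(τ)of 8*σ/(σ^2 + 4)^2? 2*τ*sin(2*τ)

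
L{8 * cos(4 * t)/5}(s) 8 * s/(5 * (s^2+16))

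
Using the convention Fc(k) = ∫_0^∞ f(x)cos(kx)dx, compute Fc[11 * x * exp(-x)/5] 11 * (1 - k^2)/(5 * (k^2 + 1)^2)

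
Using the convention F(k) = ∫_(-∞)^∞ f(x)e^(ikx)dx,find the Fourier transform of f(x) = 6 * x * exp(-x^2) 3 * I * sqrt(pi) * k * exp(-k^2/4)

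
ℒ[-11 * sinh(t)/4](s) -11/(4 * s^2 - 4)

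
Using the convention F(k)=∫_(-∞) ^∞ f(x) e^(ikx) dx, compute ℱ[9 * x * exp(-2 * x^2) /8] 9 * sqrt(2) * I * sqrt(pi) * k * exp(-k^2/8) /64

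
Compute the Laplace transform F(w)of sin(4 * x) 4/(w^2 + 16)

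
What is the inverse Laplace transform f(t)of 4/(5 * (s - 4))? 4 * exp(4 * t)/5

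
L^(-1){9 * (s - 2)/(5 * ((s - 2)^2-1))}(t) 9 * exp(2 * t) * cosh(t)/5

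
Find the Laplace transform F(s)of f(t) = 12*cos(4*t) 12*s/(s^2 + 16)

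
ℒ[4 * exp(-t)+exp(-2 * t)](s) 4/(s+1)+1/(s+2)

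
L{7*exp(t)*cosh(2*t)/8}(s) 7*(s - 1)/(8*((s - 1)^2 - 4))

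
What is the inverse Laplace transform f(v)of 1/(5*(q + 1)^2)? v*exp(-v)/5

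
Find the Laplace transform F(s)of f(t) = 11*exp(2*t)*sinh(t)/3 11/(3*((s - 2)^2 - 1))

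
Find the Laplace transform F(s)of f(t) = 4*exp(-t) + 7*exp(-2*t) 7/(s + 2) + 4/(s + 1)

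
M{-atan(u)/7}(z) pi*sec(pi*z/2)/(14*z)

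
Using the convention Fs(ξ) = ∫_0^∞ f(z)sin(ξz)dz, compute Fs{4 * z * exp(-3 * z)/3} 8 * ξ/(ξ^2 + 9)^2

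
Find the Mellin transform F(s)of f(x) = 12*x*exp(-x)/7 12*gamma(s + 1)/7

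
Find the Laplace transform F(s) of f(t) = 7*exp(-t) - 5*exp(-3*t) 7/(s+1) - 5/(s+3) 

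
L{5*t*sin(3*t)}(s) 30*s/(s^2 + 9)^2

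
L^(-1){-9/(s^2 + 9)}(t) -3 * sin(3 * t)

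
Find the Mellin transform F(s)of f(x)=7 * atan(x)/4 -7 * pi * sec(pi * s/2)/(8 * s)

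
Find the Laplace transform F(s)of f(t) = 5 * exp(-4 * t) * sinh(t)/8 5/(8 * ((s + 4)^2 - 1))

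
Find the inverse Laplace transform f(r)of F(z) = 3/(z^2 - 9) sinh(3 * r)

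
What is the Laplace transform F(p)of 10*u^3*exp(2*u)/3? 20/(p - 2)^4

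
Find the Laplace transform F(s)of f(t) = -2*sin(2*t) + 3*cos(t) 3*s/(s^2 + 1)-4/(s^2 + 4)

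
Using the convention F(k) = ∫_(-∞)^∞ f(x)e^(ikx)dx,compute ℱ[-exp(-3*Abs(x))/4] -3/(2*k^2 + 18)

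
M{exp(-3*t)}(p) gamma(p)/3^p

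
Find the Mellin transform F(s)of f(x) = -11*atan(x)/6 11*pi*sec(pi*s/2)/(12*s)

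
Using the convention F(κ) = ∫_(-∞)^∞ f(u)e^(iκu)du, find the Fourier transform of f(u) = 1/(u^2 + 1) pi*exp(-Abs(κ))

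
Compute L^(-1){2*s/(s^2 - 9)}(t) 2*cosh(3*t)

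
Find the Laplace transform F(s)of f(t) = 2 2/s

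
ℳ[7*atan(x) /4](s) -7*pi*sec(pi*s/2) /(8*s) 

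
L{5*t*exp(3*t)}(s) 5/(s - 3)^2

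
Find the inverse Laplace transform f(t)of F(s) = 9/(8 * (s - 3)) 9 * exp(3 * t)/8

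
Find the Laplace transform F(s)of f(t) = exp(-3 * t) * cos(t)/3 (s + 3)/(3 * ((s + 3)^2 + 1))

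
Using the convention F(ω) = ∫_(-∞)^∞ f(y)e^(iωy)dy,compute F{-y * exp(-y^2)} -I * sqrt(pi) * ω * exp(-ω^2/4)/2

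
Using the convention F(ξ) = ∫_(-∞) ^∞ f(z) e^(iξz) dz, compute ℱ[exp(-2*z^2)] sqrt(2)*sqrt(pi)*exp(-ξ^2/8) /2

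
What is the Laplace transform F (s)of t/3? 1/ (3*s^2)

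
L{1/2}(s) 1/(2 * s)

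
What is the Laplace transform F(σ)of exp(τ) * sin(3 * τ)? 3/((σ - 1)^2 + 9)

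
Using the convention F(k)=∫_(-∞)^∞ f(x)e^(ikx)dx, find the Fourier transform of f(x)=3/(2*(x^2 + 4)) 3*pi*exp(-2*Abs(k))/4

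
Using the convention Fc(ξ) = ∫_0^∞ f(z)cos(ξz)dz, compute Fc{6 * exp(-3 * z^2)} sqrt(3) * sqrt(pi) * exp(-ξ^2/12)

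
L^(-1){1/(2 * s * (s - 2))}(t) exp(t) * sinh(t)/2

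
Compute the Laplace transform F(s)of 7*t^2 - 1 14/s^3 - 1/s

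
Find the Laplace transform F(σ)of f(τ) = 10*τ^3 60/σ^4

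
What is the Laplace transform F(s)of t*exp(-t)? (s+1)^(-2)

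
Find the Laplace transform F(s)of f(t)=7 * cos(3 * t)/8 7 * s/(8 * (s^2+9))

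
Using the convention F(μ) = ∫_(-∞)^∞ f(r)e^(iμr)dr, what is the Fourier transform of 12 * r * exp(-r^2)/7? 6 * I * sqrt(pi) * μ * exp(-μ^2/4)/7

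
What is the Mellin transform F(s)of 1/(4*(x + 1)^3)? pi*(s - 2)*(s - 1)/(8*sin(pi*s))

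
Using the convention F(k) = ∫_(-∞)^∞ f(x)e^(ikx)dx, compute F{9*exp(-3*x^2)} 3*sqrt(3)*sqrt(pi)*exp(-k^2/12)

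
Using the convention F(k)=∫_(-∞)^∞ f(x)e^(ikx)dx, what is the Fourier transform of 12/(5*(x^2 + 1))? 12*pi*exp(-Abs(k))/5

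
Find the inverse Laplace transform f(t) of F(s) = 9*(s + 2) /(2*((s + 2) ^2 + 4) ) 9*exp(-2*t)*cos(2*t) /2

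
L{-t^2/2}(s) -1/s^3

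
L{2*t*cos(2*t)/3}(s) 2*(s^2 - 4)/(3*(s^2 + 4)^2)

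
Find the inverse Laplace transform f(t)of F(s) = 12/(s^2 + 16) 3 * sin(4 * t)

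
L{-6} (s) -6/s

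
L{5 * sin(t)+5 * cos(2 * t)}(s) 5/(s^2+1)+5 * s/(s^2+4)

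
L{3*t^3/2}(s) 9/s^4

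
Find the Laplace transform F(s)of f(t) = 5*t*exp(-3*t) 5/(s + 3)^2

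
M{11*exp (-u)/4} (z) 11*gamma (z)/4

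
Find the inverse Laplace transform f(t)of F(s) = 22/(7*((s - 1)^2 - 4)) 11*exp(t)*sinh(2*t)/7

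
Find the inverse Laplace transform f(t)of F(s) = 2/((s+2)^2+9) 2 * exp(-2 * t) * sin(3 * t)/3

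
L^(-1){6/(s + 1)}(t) 6*exp(-t)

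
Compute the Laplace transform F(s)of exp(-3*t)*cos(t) (s + 3)/((s + 3)^2 + 1)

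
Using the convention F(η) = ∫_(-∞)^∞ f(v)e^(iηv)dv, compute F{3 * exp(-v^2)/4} 3 * sqrt(pi) * exp(-η^2/4)/4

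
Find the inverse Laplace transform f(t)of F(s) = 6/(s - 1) 6 * exp(t)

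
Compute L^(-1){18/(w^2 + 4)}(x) 9*sin(2*x)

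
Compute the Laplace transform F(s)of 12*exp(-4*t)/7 12/(7*(s+4))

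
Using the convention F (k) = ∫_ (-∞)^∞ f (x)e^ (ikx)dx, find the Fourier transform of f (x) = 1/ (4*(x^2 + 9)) pi*exp (-3*Abs (k))/12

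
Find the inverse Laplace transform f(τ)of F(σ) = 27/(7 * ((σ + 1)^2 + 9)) 9 * exp(-τ) * sin(3 * τ)/7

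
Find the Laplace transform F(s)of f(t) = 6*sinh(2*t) 12/(s^2-4)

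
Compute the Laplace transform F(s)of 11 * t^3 66/s^4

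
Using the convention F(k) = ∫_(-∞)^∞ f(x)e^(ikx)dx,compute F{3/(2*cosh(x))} 3*pi/(2*cosh(pi*k/2))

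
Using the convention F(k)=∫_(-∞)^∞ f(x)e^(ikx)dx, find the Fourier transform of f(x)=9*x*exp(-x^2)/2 9*I*sqrt(pi)*k*exp(-k^2/4)/4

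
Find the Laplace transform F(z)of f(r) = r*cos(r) (z^2 - 1)/(z^2 + 1)^2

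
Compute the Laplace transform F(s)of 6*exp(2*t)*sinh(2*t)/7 12/(7*s*(s - 4))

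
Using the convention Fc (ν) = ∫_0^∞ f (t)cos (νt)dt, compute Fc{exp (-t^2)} sqrt (pi) * exp (-ν^2/4)/2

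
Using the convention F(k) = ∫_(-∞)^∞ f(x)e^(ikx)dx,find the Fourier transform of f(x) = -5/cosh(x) -5 * pi/cosh(pi * k/2)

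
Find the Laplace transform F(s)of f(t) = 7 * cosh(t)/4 7 * s/(4 * (s^2 - 1))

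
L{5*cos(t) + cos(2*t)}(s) 5*s/(s^2 + 1) + s/(s^2 + 4)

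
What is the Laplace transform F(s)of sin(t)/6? 1/(6 * (s^2 + 1))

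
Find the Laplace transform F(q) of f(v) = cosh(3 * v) q/(q^2 - 9) 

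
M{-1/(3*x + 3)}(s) -pi*csc(pi*s)/3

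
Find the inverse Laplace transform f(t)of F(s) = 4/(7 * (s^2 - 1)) 4 * sinh(t)/7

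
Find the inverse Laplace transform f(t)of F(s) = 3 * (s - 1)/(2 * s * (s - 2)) 3 * exp(t) * cosh(t)/2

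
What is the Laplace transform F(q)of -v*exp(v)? -1/(q - 1)^2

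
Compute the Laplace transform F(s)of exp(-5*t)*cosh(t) (s + 5)/((s + 5)^2 - 1)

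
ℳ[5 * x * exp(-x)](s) 5 * gamma(s + 1)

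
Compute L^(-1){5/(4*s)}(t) 5/4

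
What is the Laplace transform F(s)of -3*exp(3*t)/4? -3/(4*s - 12)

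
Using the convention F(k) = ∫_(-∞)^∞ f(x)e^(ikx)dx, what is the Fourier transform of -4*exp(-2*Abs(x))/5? -16/(5*k^2 + 20)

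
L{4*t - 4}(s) 4/s^2-4/s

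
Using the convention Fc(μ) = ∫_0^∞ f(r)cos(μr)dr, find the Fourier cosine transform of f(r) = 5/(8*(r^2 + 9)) 5*pi*exp(-3*μ)/48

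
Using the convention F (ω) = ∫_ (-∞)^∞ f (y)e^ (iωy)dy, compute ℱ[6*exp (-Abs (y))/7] 12/ (7*(ω^2 + 1))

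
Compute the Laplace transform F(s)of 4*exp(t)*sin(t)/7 4/(7*((s - 1)^2 + 1))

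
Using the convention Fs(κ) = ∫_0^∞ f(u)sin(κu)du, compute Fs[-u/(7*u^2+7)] -pi*exp(-κ)/14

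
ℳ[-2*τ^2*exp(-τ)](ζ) -2*gamma(ζ + 2)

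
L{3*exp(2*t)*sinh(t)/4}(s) 3/(4*((s - 2)^2 - 1))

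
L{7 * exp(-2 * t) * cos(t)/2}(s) 7 * (s + 2)/(2 * ((s + 2)^2 + 1))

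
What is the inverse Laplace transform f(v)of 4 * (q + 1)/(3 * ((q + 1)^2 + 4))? 4 * exp(-v) * cos(2 * v)/3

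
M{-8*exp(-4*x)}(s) -2^(3 - 2*s)*gamma(s)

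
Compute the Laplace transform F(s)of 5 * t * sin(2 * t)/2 10 * s/(s^2 + 4)^2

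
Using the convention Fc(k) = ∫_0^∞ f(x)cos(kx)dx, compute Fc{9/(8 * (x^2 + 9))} 3 * pi * exp(-3 * k)/16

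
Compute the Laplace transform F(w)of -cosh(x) -w/(w^2-1)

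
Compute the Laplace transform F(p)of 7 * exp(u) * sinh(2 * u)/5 14/(5 * ((p - 1)^2 - 4))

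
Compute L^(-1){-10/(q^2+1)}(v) -10*sin(v)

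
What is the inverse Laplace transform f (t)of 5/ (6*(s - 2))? 5*exp (2*t)/6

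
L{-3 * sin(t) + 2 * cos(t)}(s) 2 * s/(s^2 + 1) - 3/(s^2 + 1)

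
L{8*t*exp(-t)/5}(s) 8/(5*(s + 1)^2)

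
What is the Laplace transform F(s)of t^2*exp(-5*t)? 2/(s+5)^3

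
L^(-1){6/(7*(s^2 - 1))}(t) 6*sinh(t)/7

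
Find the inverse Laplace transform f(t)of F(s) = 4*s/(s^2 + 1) 4*cos(t)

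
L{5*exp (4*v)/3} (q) 5/ (3*(q - 4))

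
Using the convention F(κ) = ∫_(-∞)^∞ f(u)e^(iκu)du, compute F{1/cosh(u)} pi/cosh(pi*κ/2)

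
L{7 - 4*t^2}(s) 7/s - 8/s^3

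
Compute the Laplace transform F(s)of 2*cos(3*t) 2*s/(s^2+9)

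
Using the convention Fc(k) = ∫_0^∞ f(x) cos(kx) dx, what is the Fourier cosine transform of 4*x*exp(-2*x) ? 4*(4 - k^2) /(k^2 + 4) ^2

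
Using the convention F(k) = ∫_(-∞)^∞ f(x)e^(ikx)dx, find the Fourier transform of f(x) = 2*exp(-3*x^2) 2*sqrt(3)*sqrt(pi)*exp(-k^2/12)/3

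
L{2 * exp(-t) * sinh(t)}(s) 2/(s * (s + 2))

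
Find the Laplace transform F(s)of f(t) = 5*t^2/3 10/(3*s^3)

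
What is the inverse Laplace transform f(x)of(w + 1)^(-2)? x*exp(-x)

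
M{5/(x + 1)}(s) 5 * pi * csc(pi * s)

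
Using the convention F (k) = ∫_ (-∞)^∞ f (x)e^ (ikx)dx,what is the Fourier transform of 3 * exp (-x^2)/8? 3 * sqrt (pi) * exp (-k^2/4)/8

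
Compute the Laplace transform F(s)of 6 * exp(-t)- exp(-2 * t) 6/(s + 1) - 1/(s + 2)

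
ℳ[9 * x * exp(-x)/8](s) 9 * gamma(s + 1)/8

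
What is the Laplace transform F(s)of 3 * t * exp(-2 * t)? 3/(s + 2)^2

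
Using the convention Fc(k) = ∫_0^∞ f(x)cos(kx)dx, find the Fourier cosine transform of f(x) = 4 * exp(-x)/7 4/(7 * (k^2 + 1))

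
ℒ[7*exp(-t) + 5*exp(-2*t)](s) 7/(s + 1) + 5/(s + 2)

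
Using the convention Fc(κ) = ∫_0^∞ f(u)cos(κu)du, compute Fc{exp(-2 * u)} 2/(κ^2 + 4)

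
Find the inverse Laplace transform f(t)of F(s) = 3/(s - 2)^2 3 * t * exp(2 * t)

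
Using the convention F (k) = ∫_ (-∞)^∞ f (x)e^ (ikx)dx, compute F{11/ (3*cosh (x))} 11*pi/ (3*cosh (pi*k/2))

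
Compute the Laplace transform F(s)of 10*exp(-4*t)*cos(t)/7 10*(s + 4)/(7*((s + 4)^2 + 1))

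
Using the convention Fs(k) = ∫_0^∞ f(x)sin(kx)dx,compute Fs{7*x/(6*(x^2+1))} 7*pi*exp(-k)/12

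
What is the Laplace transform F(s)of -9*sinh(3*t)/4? -27/(4*s^2 - 36)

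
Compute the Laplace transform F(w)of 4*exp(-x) 4/(w+1)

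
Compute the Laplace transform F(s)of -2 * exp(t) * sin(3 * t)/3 -2/((s - 1)^2+9)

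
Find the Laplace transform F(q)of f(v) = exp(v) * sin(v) 1/((q - 1)^2+1)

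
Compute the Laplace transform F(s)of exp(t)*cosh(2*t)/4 (s - 1)/(4*((s - 1)^2 - 4))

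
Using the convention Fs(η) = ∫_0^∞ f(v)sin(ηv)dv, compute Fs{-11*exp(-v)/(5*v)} -11*atan(η)/5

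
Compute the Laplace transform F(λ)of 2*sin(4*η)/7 8/(7*(λ^2 + 16))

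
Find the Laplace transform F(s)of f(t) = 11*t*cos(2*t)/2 11*(s^2 - 4)/(2*(s^2 + 4)^2)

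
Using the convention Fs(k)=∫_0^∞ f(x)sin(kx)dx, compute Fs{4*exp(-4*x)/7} 4*k/(7*(k^2 + 16))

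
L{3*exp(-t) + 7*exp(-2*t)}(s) 7/(s + 2) + 3/(s + 1)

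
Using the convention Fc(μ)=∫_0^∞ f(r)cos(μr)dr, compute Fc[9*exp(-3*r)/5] 27/(5*(μ^2+9))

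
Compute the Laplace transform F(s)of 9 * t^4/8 27/s^5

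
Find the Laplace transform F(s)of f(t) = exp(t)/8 1/(8*(s - 1))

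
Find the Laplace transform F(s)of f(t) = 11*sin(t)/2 11/(2*(s^2 + 1))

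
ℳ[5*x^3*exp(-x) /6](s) 5*gamma(s + 3) /6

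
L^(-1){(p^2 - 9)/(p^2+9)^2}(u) u*cos(3*u)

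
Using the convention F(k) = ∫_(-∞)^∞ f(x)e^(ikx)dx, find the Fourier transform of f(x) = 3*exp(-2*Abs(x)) 12/(k^2 + 4)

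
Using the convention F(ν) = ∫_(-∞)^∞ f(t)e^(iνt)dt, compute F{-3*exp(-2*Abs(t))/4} -3/(ν^2 + 4)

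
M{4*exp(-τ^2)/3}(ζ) 2*gamma(ζ/2)/3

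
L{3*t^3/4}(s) 9/(2*s^4) 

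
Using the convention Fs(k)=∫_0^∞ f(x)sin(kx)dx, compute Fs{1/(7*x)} pi/14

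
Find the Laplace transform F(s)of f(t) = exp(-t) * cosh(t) (s + 1)/(s * (s + 2))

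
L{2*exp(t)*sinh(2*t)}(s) 4/((s - 1)^2 - 4)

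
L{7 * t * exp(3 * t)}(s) 7/(s - 3)^2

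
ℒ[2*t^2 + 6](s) 6/s + 4/s^3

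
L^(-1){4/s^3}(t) 2 * t^2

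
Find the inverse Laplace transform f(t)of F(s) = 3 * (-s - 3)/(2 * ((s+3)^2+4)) -3 * exp(-3 * t) * cos(2 * t)/2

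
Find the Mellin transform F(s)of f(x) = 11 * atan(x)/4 -11 * pi * sec(pi * s/2)/(8 * s)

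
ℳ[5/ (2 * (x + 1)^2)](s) -5 * pi * (s - 1)/ (2 * sin (pi * s))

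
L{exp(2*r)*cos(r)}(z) (z - 2)/((z - 2)^2+1)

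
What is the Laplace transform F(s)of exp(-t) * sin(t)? 1/((s+1)^2+1)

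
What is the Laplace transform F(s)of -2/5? -2/(5 * s)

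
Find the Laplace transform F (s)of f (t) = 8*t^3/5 48/ (5*s^4)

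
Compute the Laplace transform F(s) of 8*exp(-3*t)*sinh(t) 8/((s + 3) ^2 - 1) 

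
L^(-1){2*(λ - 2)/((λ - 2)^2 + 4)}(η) 2*exp(2*η)*cos(2*η)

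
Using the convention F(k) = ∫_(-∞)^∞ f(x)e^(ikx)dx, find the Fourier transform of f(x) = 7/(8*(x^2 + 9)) 7*pi*exp(-3*Abs(k))/24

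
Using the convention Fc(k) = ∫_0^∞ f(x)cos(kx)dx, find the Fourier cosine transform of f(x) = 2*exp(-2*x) 4/(k^2+4)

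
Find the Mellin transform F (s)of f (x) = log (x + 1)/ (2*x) -pi*csc (pi*s)/ (2*s - 2)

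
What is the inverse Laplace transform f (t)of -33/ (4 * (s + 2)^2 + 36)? -11 * exp (-2 * t) * sin (3 * t)/4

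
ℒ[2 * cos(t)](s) 2 * s/(s^2 + 1)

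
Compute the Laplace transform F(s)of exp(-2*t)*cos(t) (s + 2)/((s + 2)^2 + 1)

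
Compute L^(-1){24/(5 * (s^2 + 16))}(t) 6 * sin(4 * t)/5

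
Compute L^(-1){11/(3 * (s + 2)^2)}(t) 11 * t * exp(-2 * t)/3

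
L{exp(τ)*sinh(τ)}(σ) 1/(σ*(σ - 2))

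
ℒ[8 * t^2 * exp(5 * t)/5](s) 16/(5 * (s - 5)^3)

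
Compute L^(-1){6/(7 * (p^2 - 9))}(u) 2 * sinh(3 * u)/7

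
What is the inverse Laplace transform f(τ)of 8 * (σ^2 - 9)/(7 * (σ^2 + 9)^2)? 8 * τ * cos(3 * τ)/7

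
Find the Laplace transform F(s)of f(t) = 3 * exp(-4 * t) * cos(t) 3 * (s + 4)/((s + 4)^2 + 1)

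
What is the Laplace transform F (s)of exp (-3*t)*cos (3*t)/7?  (s + 3)/ (7*( (s + 3)^2 + 9))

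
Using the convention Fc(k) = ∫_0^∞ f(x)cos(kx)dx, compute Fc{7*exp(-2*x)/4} 7/(2*(k^2 + 4))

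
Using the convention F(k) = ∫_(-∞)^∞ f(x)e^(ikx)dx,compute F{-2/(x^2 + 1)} -2*pi*exp(-Abs(k))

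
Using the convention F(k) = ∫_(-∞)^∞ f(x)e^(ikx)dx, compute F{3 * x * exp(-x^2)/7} 3 * I * sqrt(pi) * k * exp(-k^2/4)/14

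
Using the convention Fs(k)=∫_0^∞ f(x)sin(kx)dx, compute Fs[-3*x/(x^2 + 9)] -3*pi*exp(-3*k)/2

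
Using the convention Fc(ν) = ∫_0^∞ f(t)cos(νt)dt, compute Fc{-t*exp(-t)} (ν^2-1)/(ν^2 + 1)^2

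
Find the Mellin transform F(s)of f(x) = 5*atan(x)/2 -5*pi*sec(pi*s/2)/(4*s)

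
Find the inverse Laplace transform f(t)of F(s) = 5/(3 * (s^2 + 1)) 5 * sin(t)/3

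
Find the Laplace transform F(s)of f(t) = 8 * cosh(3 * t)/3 8 * s/(3 * (s^2 - 9))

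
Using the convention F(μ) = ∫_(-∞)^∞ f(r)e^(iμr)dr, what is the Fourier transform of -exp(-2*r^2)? -sqrt(2)*sqrt(pi)*exp(-μ^2/8)/2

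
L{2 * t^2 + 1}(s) 1/s + 4/s^3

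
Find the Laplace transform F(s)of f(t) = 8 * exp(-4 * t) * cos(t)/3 8 * (s + 4)/(3 * ((s + 4)^2 + 1))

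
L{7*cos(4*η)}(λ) 7*λ/(λ^2 + 16)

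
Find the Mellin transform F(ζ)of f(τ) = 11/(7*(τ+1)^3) 11*pi*(ζ - 2)*(ζ - 1)/(14*sin(pi*ζ))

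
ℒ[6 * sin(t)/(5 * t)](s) 6 * atan(1/s)/5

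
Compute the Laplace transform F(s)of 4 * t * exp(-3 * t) 4/(s + 3)^2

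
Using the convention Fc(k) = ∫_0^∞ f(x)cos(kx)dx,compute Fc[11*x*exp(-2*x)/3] 11*(4 - k^2)/(3*(k^2+4)^2)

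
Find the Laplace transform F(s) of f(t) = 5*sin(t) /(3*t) 5*atan(1/s) /3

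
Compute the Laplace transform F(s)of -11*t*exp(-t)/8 -11/(8*(s+1)^2)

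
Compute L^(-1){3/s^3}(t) 3 * t^2/2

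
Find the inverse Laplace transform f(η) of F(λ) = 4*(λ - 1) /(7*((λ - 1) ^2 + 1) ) 4*exp(η)*cos(η) /7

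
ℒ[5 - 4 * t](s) 5/s - 4/s^2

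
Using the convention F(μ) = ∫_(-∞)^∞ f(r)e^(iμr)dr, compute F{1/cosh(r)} pi/cosh(pi*μ/2)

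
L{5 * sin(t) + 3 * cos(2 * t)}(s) 3 * s/(s^2 + 4) + 5/(s^2 + 1)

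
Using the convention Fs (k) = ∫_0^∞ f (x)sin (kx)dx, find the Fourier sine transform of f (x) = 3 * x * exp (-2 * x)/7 12 * k/ (7 * (k^2 + 4)^2)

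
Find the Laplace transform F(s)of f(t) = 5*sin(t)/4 5/(4*(s^2+1))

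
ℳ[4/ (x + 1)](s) 4*pi*csc (pi*s)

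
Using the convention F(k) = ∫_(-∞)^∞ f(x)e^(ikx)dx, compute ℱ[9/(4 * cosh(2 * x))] 9 * pi/(8 * cosh(pi * k/4))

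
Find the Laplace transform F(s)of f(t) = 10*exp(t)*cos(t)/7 10*(s - 1)/(7*((s - 1)^2 + 1))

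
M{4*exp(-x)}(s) 4*gamma(s)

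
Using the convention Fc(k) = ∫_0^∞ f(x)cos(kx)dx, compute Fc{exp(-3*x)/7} 3/(7*(k^2 + 9))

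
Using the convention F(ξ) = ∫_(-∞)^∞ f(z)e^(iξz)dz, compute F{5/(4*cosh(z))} 5*pi/(4*cosh(pi*ξ/2))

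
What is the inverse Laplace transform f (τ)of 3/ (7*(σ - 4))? 3*exp (4*τ)/7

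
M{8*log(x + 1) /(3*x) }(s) -8*pi*csc(pi*s) /(3*s - 3) 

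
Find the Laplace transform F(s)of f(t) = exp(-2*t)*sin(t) 1/((s + 2)^2 + 1)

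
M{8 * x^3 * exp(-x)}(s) 8 * gamma(s + 3)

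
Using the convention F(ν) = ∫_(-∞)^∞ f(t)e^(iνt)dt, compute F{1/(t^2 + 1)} pi * exp(-Abs(ν))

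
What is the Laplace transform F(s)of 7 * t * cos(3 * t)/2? 7 * (s^2-9)/(2 * (s^2 + 9)^2)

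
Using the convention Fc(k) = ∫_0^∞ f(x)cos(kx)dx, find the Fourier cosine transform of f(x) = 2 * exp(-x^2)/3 sqrt(pi) * exp(-k^2/4)/3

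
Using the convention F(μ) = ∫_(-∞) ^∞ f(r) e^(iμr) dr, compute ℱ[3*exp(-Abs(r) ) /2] 3/(μ^2+1) 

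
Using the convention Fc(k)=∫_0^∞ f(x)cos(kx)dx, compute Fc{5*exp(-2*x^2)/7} 5*sqrt(2)*sqrt(pi)*exp(-k^2/8)/28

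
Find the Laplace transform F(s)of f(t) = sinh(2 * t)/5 2/(5 * (s^2 - 4))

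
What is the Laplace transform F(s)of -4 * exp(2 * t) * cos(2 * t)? 4 * (2 - s)/((s - 2)^2 + 4)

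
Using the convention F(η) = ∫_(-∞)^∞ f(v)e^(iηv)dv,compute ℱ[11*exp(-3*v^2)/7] 11*sqrt(3)*sqrt(pi)*exp(-η^2/12)/21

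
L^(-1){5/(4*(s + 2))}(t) 5*exp(-2*t)/4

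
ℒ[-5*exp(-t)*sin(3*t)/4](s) -15/(4*(s + 1)^2 + 36)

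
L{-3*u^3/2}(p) -9/p^4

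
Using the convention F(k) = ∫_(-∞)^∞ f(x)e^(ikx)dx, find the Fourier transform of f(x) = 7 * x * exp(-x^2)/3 7 * I * sqrt(pi) * k * exp(-k^2/4)/6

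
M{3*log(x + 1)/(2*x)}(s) -3*pi*csc(pi*s)/(2*s - 2)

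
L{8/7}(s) 8/(7*s)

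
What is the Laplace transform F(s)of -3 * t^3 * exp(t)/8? -9/(4 * (s - 1)^4)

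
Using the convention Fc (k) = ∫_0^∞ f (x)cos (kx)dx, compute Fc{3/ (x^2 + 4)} 3*pi*exp (-2*k)/4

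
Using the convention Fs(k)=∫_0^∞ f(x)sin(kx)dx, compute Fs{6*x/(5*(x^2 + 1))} 3*pi*exp(-k)/5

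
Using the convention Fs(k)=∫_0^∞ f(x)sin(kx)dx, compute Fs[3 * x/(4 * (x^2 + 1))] 3 * pi * exp(-k)/8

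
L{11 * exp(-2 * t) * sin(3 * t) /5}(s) 33/(5 * ((s + 2) ^2 + 9) ) 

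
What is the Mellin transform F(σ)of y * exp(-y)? gamma(σ + 1)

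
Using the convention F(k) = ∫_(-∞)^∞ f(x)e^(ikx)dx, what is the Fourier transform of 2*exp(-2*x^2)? sqrt(2)*sqrt(pi)*exp(-k^2/8)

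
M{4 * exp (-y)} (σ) 4 * gamma (σ)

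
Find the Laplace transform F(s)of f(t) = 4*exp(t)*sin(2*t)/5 8/(5*((s - 1)^2 + 4))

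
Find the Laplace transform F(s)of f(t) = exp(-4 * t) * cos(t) (s + 4)/((s + 4)^2 + 1)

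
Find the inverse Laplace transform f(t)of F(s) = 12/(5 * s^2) 12 * t/5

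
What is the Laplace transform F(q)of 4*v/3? 4/(3*q^2)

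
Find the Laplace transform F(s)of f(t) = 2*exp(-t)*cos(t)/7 2*(s + 1)/(7*((s + 1)^2 + 1))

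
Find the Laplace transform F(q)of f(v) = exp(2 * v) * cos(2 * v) (q - 2)/((q - 2)^2+4)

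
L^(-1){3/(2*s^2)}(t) 3*t/2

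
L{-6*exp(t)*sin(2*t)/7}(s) -12/(7*(s - 1)^2+28)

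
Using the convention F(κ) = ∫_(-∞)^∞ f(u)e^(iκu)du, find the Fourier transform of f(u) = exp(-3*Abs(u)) 6/(κ^2+9)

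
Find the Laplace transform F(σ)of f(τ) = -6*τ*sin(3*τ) -36*σ/(σ^2 + 9)^2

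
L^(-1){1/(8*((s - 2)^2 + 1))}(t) exp(2*t)*sin(t)/8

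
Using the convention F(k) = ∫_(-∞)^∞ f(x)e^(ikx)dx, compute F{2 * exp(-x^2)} 2 * sqrt(pi) * exp(-k^2/4)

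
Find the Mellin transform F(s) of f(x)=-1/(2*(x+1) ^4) pi*(s - 3)*(s - 2)*(s - 1) /(12*sin(pi*s) ) 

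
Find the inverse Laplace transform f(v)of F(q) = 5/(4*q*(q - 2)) 5*exp(v)*sinh(v)/4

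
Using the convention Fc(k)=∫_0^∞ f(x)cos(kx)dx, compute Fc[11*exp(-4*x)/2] 22/(k^2 + 16)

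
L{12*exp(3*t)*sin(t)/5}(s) 12/(5*((s - 3)^2 + 1))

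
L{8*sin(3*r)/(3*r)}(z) 8*atan(3/z)/3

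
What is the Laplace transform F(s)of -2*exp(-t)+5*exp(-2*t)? 5/(s+2) - 2/(s+1)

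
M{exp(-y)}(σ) gamma(σ)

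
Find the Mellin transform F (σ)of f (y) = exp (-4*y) gamma (σ)/4^σ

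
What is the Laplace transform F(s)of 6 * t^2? 12/s^3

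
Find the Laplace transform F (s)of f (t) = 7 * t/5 7/ (5 * s^2)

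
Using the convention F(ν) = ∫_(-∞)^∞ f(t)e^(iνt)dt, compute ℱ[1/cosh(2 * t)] pi/(2 * cosh(pi * ν/4))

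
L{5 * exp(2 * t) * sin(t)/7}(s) 5/(7 * ((s - 2)^2 + 1))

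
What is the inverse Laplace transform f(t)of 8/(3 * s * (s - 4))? 4 * exp(2 * t) * sinh(2 * t)/3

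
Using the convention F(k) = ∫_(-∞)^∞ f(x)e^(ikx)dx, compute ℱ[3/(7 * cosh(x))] 3 * pi/(7 * cosh(pi * k/2))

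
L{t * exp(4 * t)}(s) (s - 4)^(-2)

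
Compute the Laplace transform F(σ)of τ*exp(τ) (σ - 1)^(-2)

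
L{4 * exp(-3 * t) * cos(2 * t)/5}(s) 4 * (s + 3)/(5 * ((s + 3)^2 + 4))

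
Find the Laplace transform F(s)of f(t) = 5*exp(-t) 5/(s + 1)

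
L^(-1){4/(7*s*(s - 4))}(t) 2*exp(2*t)*sinh(2*t)/7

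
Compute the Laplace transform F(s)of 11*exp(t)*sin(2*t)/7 22/(7*((s - 1)^2+4))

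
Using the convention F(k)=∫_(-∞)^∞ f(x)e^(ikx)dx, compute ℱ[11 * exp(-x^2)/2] 11 * sqrt(pi) * exp(-k^2/4)/2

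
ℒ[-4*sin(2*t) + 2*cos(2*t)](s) 2*s/(s^2 + 4) - 8/(s^2 + 4)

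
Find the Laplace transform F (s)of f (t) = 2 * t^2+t s^ (-2)+4/s^3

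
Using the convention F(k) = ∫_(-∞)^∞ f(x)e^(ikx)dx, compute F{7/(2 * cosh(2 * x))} 7 * pi/(4 * cosh(pi * k/4))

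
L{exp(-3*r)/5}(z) 1/(5*(z + 3))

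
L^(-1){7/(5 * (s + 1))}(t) 7 * exp(-t)/5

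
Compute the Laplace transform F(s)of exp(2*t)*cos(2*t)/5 (s - 2)/(5*((s - 2)^2 + 4))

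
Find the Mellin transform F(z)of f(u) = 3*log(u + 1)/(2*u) -3*pi*csc(pi*z)/(2*z - 2)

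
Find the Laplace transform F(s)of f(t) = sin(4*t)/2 2/(s^2 + 16)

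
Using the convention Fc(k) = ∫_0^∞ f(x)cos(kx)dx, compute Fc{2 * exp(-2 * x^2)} sqrt(2) * sqrt(pi) * exp(-k^2/8)/2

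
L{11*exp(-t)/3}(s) 11/(3*(s+1))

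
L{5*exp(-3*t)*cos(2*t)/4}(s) 5*(s+3)/(4*((s+3)^2+4))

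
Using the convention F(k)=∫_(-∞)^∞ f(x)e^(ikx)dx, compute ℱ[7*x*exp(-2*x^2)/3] 7*sqrt(2)*I*sqrt(pi)*k*exp(-k^2/8)/24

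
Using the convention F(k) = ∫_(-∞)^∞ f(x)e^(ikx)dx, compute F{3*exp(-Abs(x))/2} 3/(k^2+1)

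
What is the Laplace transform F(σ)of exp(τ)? 1/(σ - 1)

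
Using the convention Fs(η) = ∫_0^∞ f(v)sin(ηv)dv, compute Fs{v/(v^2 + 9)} pi*exp(-3*η)/2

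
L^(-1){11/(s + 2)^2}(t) 11*t*exp(-2*t)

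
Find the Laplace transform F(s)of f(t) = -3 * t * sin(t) -6 * s/(s^2 + 1)^2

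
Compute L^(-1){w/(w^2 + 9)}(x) cos(3 * x)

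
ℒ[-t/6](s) -1/(6*s^2)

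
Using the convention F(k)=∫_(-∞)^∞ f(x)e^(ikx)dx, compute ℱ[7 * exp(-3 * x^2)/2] 7 * sqrt(3) * sqrt(pi) * exp(-k^2/12)/6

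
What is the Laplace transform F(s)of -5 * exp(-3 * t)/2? -5/(2 * s+6)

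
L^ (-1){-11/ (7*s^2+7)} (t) -11*sin (t)/7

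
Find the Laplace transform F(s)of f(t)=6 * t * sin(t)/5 12 * s/(5 * (s^2 + 1)^2)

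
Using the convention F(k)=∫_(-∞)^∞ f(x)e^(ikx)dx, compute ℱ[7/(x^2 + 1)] 7 * pi * exp(-Abs(k))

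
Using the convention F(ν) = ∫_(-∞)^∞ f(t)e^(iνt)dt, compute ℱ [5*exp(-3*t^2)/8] 5*sqrt(3)*sqrt(pi)*exp(-ν^2/12)/24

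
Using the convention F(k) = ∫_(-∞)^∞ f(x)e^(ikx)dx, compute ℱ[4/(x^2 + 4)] 2 * pi * exp(-2 * Abs(k))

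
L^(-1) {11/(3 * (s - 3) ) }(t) 11 * exp(3 * t) /3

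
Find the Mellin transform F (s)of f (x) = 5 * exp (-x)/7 5 * gamma (s)/7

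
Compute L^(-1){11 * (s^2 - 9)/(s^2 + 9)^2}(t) 11 * t * cos(3 * t)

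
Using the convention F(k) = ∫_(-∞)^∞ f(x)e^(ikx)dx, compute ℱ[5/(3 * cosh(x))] 5 * pi/(3 * cosh(pi * k/2))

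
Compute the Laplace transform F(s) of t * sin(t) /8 s/(4 * (s^2+1) ^2) 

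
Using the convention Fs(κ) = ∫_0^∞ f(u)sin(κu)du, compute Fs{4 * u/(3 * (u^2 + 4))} 2 * pi * exp(-2 * κ)/3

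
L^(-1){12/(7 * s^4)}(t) 2 * t^3/7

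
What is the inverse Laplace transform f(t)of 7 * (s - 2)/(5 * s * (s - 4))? 7 * exp(2 * t) * cosh(2 * t)/5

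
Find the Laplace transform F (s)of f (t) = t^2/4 1/ (2 * s^3)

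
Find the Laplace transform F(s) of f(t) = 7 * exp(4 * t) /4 7/(4 * (s - 4) ) 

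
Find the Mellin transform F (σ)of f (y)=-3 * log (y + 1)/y 3 * pi * csc (pi * σ)/ (σ - 1)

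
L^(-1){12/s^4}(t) 2 * t^3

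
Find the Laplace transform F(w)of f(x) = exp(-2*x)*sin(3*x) 3/((w + 2)^2 + 9)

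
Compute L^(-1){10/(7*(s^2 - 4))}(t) 5*sinh(2*t)/7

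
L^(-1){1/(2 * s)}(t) 1/2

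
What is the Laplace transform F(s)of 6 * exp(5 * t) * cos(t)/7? 6 * (s - 5)/(7 * ((s - 5)^2 + 1))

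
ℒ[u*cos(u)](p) (p^2-1)/(p^2 + 1)^2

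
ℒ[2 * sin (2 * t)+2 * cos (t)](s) 4/ (s^2+4)+2 * s/ (s^2+1)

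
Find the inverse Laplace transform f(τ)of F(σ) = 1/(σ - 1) exp(τ)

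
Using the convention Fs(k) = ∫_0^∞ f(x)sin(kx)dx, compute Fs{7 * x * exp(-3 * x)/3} 14 * k/(k^2+9)^2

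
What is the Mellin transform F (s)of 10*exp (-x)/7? 10*gamma (s)/7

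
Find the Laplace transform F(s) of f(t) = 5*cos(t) 5*s/(s^2 + 1) 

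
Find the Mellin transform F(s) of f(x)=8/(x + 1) 8 * pi * csc(pi * s) 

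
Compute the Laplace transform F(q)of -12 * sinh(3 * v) -36/(q^2 - 9)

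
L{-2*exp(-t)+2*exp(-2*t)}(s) 2/(s+2) - 2/(s+1)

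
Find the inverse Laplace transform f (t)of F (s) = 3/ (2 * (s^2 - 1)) 3 * sinh (t)/2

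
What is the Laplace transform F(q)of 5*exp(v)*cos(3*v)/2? 5*(q - 1)/(2*((q - 1)^2+9))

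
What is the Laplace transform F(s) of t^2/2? s^(-3) 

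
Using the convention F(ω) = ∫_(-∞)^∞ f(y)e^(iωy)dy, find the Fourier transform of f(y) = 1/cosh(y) pi/cosh(pi*ω/2)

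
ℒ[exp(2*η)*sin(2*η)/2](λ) 1/((λ - 2)^2+4)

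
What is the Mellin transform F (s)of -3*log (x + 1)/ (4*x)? 3*pi*csc (pi*s)/ (4*(s - 1))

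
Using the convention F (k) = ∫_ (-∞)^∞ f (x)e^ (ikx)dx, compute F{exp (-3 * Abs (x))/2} 3/ (k^2 + 9)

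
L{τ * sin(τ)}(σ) 2 * σ/(σ^2 + 1)^2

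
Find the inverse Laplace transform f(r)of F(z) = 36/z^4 6 * r^3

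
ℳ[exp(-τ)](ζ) gamma(ζ)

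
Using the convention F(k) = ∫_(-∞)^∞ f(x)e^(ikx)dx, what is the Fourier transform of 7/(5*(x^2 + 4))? 7*pi*exp(-2*Abs(k))/10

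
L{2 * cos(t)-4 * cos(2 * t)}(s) 2 * s/(s^2 + 1)-4 * s/(s^2 + 4)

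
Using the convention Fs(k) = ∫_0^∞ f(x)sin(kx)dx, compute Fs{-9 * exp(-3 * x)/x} -9 * atan(k/3)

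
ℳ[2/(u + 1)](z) 2 * pi * csc(pi * z)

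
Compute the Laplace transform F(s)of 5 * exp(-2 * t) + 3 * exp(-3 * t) 5/(s + 2) + 3/(s + 3)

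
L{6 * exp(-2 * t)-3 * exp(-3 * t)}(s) 6/(s + 2)-3/(s + 3)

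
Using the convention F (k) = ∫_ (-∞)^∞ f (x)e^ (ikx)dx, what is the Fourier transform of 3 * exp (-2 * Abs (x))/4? 3/ (k^2 + 4)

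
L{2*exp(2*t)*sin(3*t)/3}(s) 2/((s - 2)^2 + 9)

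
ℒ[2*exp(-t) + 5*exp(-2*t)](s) 2/(s + 1) + 5/(s + 2)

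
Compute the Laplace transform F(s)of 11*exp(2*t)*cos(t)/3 11*(s - 2)/(3*((s - 2)^2 + 1))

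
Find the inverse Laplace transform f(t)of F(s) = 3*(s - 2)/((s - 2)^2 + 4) 3*exp(2*t)*cos(2*t)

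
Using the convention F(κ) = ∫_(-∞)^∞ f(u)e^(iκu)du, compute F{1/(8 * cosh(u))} pi/(8 * cosh(pi * κ/2))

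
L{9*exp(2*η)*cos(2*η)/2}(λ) 9*(λ - 2)/(2*((λ - 2)^2+4))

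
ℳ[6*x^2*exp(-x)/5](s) 6*gamma(s + 2)/5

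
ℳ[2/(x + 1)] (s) 2 * pi * csc(pi * s)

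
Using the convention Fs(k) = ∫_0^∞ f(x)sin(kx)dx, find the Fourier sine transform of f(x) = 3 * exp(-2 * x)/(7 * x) 3 * atan(k/2)/7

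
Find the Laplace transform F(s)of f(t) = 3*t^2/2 3/s^3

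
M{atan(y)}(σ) -pi * sec(pi * σ/2)/(2 * σ)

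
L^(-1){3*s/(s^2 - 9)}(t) 3*cosh(3*t)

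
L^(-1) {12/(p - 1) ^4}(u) 2*u^3*exp(u) 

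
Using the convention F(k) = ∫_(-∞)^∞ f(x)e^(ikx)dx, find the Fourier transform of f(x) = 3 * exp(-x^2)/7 3 * sqrt(pi) * exp(-k^2/4)/7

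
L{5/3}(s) 5/(3 * s)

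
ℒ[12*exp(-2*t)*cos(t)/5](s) 12*(s + 2)/(5*((s + 2)^2 + 1))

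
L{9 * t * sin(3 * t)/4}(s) 27 * s/(2 * (s^2 + 9)^2)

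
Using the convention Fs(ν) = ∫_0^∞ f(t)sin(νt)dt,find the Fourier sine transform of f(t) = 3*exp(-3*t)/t 3*atan(ν/3)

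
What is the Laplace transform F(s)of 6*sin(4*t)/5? 24/(5*(s^2+16))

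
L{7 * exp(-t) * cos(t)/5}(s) 7 * (s+1)/(5 * ((s+1)^2+1))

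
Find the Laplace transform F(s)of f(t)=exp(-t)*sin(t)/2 1/(2*((s + 1)^2 + 1))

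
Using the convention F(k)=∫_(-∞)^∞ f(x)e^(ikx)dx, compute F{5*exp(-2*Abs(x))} 20/(k^2+4)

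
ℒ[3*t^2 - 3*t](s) 6/s^3 - 3/s^2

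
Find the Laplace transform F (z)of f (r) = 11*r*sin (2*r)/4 11*z/ (z^2 + 4)^2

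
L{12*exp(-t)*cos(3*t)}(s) 12*(s + 1)/((s + 1)^2 + 9)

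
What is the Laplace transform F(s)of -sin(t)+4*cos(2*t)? 4*s/(s^2+4)-1/(s^2+1)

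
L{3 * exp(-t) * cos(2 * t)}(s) 3 * (s + 1)/((s + 1)^2 + 4)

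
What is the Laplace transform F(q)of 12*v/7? 12/(7*q^2)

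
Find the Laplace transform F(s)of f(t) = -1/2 -1/(2*s)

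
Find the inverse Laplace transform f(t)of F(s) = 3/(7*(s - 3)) 3*exp(3*t)/7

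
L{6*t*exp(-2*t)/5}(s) 6/(5*(s + 2)^2)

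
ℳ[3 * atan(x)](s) -3 * pi * sec(pi * s/2)/(2 * s)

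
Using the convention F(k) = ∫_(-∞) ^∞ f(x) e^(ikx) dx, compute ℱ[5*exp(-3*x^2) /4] 5*sqrt(3)*sqrt(pi)*exp(-k^2/12) /12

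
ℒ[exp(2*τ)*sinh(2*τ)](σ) 2/(σ*(σ - 4))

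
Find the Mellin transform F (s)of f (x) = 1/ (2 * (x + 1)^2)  (-pi * s + pi)/ (2 * sin (pi * s))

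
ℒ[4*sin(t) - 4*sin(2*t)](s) 4/(s^2 + 1) - 8/(s^2 + 4)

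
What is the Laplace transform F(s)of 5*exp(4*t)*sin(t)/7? 5/(7*((s - 4)^2 + 1))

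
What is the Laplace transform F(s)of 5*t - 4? 5/s^2 - 4/s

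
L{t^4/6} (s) 4/s^5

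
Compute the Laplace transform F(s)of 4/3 4/(3*s)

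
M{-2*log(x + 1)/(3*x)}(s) 2*pi*csc(pi*s)/(3*(s - 1))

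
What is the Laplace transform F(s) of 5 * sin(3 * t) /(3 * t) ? 5 * atan(3/s) /3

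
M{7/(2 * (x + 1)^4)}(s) 7 * gamma(s) * gamma(4 - s)/12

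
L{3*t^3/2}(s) 9/s^4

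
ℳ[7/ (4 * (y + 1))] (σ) 7 * pi * csc (pi * σ)/4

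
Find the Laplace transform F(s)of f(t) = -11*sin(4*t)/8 -11/(2*s^2 + 32)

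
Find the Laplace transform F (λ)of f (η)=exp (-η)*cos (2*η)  (λ + 1)/ ( (λ + 1)^2 + 4)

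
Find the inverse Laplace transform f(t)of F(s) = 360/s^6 3*t^5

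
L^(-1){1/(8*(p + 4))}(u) exp(-4*u)/8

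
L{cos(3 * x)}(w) w/(w^2 + 9)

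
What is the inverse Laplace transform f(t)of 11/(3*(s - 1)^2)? 11*t*exp(t)/3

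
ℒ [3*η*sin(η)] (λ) 6*λ/(λ^2 + 1)^2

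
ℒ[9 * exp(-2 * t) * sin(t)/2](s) 9/(2 * ((s + 2)^2 + 1))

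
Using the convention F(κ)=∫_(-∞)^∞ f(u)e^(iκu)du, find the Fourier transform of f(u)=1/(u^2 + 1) pi * exp(-Abs(κ))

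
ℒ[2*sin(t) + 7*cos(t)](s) 7*s/(s^2 + 1) + 2/(s^2 + 1)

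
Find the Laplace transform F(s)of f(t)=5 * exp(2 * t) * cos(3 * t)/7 5 * (s - 2)/(7 * ((s - 2)^2 + 9))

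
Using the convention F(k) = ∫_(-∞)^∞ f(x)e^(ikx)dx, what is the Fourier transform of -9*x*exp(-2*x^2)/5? -9*sqrt(2)*I*sqrt(pi)*k*exp(-k^2/8)/40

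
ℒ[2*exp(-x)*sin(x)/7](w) 2/(7*((w + 1)^2 + 1))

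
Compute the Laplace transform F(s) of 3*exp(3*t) 3/(s - 3) 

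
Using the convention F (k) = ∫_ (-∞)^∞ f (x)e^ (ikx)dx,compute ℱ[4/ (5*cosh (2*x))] 2*pi/ (5*cosh (pi*k/4))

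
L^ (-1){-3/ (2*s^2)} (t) -3*t/2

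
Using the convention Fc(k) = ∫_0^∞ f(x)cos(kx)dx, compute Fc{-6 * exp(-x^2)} -3 * sqrt(pi) * exp(-k^2/4)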